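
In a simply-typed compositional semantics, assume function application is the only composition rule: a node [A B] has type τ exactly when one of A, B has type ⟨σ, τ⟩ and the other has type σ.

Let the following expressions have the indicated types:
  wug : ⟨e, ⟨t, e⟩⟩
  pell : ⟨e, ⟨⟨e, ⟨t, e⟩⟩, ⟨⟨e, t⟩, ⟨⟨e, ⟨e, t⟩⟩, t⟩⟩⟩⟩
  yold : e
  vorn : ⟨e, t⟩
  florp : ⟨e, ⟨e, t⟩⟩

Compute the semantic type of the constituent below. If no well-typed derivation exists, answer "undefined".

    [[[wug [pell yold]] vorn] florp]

t

At [pell yold], pell : ⟨e, ⟨⟨e, ⟨t, e⟩⟩, ⟨⟨e, t⟩, ⟨⟨e, ⟨e, t⟩⟩, t⟩⟩⟩⟩ takes yold : e, giving ⟨⟨e, ⟨t, e⟩⟩, ⟨⟨e, t⟩, ⟨⟨e, ⟨e, t⟩⟩, t⟩⟩⟩.
At [wug [pell yold]], [pell yold] : ⟨⟨e, ⟨t, e⟩⟩, ⟨⟨e, t⟩, ⟨⟨e, ⟨e, t⟩⟩, t⟩⟩⟩ takes wug : ⟨e, ⟨t, e⟩⟩, giving ⟨⟨e, t⟩, ⟨⟨e, ⟨e, t⟩⟩, t⟩⟩.
At [[wug [pell yold]] vorn], [wug [pell yold]] : ⟨⟨e, t⟩, ⟨⟨e, ⟨e, t⟩⟩, t⟩⟩ takes vorn : ⟨e, t⟩, giving ⟨⟨e, ⟨e, t⟩⟩, t⟩.
At [[[wug [pell yold]] vorn] florp], [[wug [pell yold]] vorn] : ⟨⟨e, ⟨e, t⟩⟩, t⟩ takes florp : ⟨e, ⟨e, t⟩⟩, giving t.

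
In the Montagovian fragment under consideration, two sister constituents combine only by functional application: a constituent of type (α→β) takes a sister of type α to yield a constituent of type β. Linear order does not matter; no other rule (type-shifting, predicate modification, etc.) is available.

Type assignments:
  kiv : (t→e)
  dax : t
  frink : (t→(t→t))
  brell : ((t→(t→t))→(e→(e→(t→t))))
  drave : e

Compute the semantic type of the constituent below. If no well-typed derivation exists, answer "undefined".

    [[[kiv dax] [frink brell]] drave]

(t→t)

[kiv dax]: (t→e) applied to t yields e.
[frink brell]: ((t→(t→t))→(e→(e→(t→t)))) applied to (t→(t→t)) yields (e→(e→(t→t))).
[[kiv dax] [frink brell]]: (e→(e→(t→t))) applied to e yields (e→(t→t)).
[[[kiv dax] [frink brell]] drave]: (e→(t→t)) applied to e yields (t→t).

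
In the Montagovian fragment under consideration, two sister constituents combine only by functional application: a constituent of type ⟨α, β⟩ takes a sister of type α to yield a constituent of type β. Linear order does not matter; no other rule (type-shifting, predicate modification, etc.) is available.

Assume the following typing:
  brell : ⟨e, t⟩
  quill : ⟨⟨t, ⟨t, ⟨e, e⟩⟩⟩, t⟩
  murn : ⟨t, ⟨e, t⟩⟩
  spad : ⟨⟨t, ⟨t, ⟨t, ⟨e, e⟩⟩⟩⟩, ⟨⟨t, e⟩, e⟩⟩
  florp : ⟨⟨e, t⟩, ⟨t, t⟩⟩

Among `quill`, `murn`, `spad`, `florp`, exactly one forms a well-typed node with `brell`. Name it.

florp

quill : ⟨⟨t, ⟨t, ⟨e, e⟩⟩⟩, t⟩ — neither side's domain matches the other.
murn : ⟨t, ⟨e, t⟩⟩ — neither side's domain matches the other.
spad : ⟨⟨t, ⟨t, ⟨t, ⟨e, e⟩⟩⟩⟩, ⟨⟨t, e⟩, e⟩⟩ — neither side's domain matches the other.
florp — combines: florp : ⟨⟨e, t⟩, ⟨t, t⟩⟩ takes brell : ⟨e, t⟩ as argument, giving ⟨t, t⟩.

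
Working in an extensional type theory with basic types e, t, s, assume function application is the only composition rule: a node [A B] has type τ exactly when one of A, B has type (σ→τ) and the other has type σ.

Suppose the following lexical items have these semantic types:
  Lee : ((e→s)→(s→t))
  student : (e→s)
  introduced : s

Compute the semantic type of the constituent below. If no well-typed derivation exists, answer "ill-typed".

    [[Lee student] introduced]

t

[Lee student]: Lee is ((e→s)→(s→t)), student is (e→s); result (s→t).
[[Lee student] introduced]: [Lee student] is (s→t), introduced is s; result t.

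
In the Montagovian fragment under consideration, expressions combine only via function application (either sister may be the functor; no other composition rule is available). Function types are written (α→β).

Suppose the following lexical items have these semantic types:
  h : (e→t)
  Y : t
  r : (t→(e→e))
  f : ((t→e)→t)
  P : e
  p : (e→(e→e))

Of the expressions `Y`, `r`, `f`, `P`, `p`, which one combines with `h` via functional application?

P

Y : t — does not combine with h.
r : (t→(e→e)) — does not combine with h.
f : ((t→e)→t) — does not combine with h.
P — combines: h : (e→t) takes P : e as argument, giving t.
p : (e→(e→e)) — does not combine with h.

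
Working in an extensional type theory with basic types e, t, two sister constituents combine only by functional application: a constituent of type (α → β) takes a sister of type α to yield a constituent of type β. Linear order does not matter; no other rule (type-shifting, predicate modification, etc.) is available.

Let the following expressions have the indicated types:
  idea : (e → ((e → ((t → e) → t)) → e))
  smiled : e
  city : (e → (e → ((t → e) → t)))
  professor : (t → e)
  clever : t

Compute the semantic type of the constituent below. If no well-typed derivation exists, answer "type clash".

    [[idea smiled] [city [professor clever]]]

e

[idea smiled] — idea of type (e → ((e → ((t → e) → t)) → e)) combines with smiled of type e: type ((e → ((t → e) → t)) → e).
[professor clever] — professor of type (t → e) combines with clever of type t: type e.
[city [professor clever]] — city of type (e → (e → ((t → e) → t))) combines with [professor clever] of type e: type (e → ((t → e) → t)).
[[idea smiled] [city [professor clever]]] — [idea smiled] of type ((e → ((t → e) → t)) → e) combines with [city [professor clever]] of type (e → ((t → e) → t)): type e.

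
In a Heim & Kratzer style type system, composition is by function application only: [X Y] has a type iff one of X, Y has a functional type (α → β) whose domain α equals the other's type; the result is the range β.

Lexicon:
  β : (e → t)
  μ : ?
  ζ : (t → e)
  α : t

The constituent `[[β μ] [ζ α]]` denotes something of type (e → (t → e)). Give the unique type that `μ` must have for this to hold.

At [[β μ] [ζ α]] (required: (e → (t → e))): [ζ α] is e, which is not a function with range (e → (t → e)); hence [β μ] is the functor — type (e → (e → (t → e))).
At [β μ] (required: (e → (e → (t → e)))): β is (e → t), which is not a function with range (e → (e → (t → e))); hence μ is the functor — type ((e → t) → (e → (e → (t → e)))).

((e → t) → (e → (e → (t → e))))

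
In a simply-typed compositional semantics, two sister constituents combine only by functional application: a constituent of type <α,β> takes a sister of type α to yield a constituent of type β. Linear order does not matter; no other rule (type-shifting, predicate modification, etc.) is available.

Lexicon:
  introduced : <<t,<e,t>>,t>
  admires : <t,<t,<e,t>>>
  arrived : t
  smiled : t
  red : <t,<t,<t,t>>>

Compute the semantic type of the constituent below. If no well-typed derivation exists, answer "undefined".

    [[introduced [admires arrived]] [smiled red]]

<t,t>

[admires arrived]: functor admires : <t,<t,<e,t>>>, argument arrived : t; result <t,<e,t>>.
[introduced [admires arrived]]: functor introduced : <<t,<e,t>>,t>, argument [admires arrived] : <t,<e,t>>; result t.
[smiled red]: functor red : <t,<t,<t,t>>>, argument smiled : t; result <t,<t,t>>.
[[introduced [admires arrived]] [smiled red]]: functor [smiled red] : <t,<t,t>>, argument [introduced [admires arrived]] : t; result <t,t>.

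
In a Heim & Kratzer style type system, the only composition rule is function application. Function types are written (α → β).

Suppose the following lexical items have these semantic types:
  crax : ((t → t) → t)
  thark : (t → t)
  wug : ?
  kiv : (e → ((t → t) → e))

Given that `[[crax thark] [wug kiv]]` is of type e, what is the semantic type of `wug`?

((e → ((t → t) → e)) → (t → e))

[[crax thark] [wug kiv]] must have type e. The sister [crax thark] has type t; that is not a function onto e, so [wug kiv] must be the functor, of type (t → e).
[wug kiv] must have type (t → e). The sister kiv has type (e → ((t → t) → e)); that is not a function onto (t → e), so wug must be the functor, of type ((e → ((t → t) → e)) → (t → e)).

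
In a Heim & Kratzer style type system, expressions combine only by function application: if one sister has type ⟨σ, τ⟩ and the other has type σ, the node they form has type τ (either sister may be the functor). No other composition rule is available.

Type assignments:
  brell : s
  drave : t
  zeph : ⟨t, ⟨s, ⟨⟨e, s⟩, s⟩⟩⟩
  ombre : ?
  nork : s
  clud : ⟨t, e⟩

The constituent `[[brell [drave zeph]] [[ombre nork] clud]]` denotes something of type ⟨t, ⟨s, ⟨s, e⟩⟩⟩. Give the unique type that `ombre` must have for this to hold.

[[brell [drave zeph]] [[ombre nork] clud]] must have type ⟨t, ⟨s, ⟨s, e⟩⟩⟩. The sister [brell [drave zeph]] has type ⟨⟨e, s⟩, s⟩; that is not a function onto ⟨t, ⟨s, ⟨s, e⟩⟩⟩, so [[ombre nork] clud] must be the functor, of type ⟨⟨⟨e, s⟩, s⟩, ⟨t, ⟨s, ⟨s, e⟩⟩⟩⟩.
[[ombre nork] clud] must have type ⟨⟨⟨e, s⟩, s⟩, ⟨t, ⟨s, ⟨s, e⟩⟩⟩⟩. The sister clud has type ⟨t, e⟩; that is not a function onto ⟨⟨⟨e, s⟩, s⟩, ⟨t, ⟨s, ⟨s, e⟩⟩⟩⟩, so [ombre nork] must be the functor, of type ⟨⟨t, e⟩, ⟨⟨⟨e, s⟩, s⟩, ⟨t, ⟨s, ⟨s, e⟩⟩⟩⟩⟩.
[ombre nork] must have type ⟨⟨t, e⟩, ⟨⟨⟨e, s⟩, s⟩, ⟨t, ⟨s, ⟨s, e⟩⟩⟩⟩⟩. The sister nork has type s; that is not a function onto ⟨⟨t, e⟩, ⟨⟨⟨e, s⟩, s⟩, ⟨t, ⟨s, ⟨s, e⟩⟩⟩⟩⟩, so ombre must be the functor, of type ⟨s, ⟨⟨t, e⟩, ⟨⟨⟨e, s⟩, s⟩, ⟨t, ⟨s, ⟨s, e⟩⟩⟩⟩⟩⟩.

⟨s, ⟨⟨t, e⟩, ⟨⟨⟨e, s⟩, s⟩, ⟨t, ⟨s, ⟨s, e⟩⟩⟩⟩⟩⟩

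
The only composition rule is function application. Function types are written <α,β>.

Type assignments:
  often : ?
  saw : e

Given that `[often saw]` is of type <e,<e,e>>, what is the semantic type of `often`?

<e,<e,<e,e>>>

[often saw] must have type <e,<e,e>>. The sister saw has type e; that is not a function onto <e,<e,e>>, so often must be the functor, of type <e,<e,<e,e>>>.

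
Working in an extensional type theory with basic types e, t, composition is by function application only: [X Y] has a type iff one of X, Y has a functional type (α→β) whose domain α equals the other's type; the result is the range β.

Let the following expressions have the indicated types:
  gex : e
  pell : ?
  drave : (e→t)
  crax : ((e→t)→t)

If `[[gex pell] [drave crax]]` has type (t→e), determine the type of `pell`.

At [[gex pell] [drave crax]] (required: (t→e)): [drave crax] is t, which is not a function with range (t→e); hence [gex pell] is the functor — type (t→(t→e)).
At [gex pell] (required: (t→(t→e))): gex is e, which is not a function with range (t→(t→e)); hence pell is the functor — type (e→(t→(t→e))).

(e→(t→(t→e)))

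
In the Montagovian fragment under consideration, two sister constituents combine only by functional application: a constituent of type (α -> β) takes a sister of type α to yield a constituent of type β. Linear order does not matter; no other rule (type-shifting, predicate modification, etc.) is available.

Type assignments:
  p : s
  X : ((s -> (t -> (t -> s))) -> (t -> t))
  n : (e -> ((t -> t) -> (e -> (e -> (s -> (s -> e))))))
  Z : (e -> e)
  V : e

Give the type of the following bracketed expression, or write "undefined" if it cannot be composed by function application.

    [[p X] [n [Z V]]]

At [p X]: neither s nor ((s -> (t -> (t -> s))) -> (t -> t)) can take the other as argument; the node is ill-typed.

undefined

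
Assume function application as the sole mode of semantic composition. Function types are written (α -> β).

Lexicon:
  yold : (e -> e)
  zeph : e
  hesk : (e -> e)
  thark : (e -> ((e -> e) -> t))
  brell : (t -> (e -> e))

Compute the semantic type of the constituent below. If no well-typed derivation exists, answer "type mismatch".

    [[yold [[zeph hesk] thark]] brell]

[zeph hesk] — hesk of type (e -> e) combines with zeph of type e: type e.
[[zeph hesk] thark] — thark of type (e -> ((e -> e) -> t)) combines with [zeph hesk] of type e: type ((e -> e) -> t).
[yold [[zeph hesk] thark]] — [[zeph hesk] thark] of type ((e -> e) -> t) combines with yold of type (e -> e): type t.
[[yold [[zeph hesk] thark]] brell] — brell of type (t -> (e -> e)) combines with [yold [[zeph hesk] thark]] of type t: type (e -> e).

(e -> e)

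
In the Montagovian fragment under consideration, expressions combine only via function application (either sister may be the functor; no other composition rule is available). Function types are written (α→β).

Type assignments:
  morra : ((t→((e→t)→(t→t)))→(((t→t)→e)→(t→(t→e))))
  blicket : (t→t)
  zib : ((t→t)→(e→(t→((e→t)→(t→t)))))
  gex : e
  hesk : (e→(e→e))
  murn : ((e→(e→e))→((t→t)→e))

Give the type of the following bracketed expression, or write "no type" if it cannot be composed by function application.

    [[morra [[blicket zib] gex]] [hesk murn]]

[blicket zib]: ((t→t)→(e→(t→((e→t)→(t→t))))) applied to (t→t) yields (e→(t→((e→t)→(t→t)))).
[[blicket zib] gex]: (e→(t→((e→t)→(t→t)))) applied to e yields (t→((e→t)→(t→t))).
[morra [[blicket zib] gex]]: ((t→((e→t)→(t→t)))→(((t→t)→e)→(t→(t→e)))) applied to (t→((e→t)→(t→t))) yields (((t→t)→e)→(t→(t→e))).
[hesk murn]: ((e→(e→e))→((t→t)→e)) applied to (e→(e→e)) yields ((t→t)→e).
[[morra [[blicket zib] gex]] [hesk murn]]: (((t→t)→e)→(t→(t→e))) applied to ((t→t)→e) yields (t→(t→e)).

(t→(t→e))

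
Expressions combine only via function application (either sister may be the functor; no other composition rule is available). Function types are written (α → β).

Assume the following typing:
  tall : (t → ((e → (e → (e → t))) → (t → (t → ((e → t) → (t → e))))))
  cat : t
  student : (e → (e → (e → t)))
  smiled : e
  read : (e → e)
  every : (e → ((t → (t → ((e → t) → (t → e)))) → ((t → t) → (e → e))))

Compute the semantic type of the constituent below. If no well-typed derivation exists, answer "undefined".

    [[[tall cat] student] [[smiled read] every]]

((t → t) → (e → e))

[tall cat]: tall is (t → ((e → (e → (e → t))) → (t → (t → ((e → t) → (t → e)))))), cat is t; result ((e → (e → (e → t))) → (t → (t → ((e → t) → (t → e))))).
[[tall cat] student]: [tall cat] is ((e → (e → (e → t))) → (t → (t → ((e → t) → (t → e))))), student is (e → (e → (e → t))); result (t → (t → ((e → t) → (t → e)))).
[smiled read]: read is (e → e), smiled is e; result e.
[[smiled read] every]: every is (e → ((t → (t → ((e → t) → (t → e)))) → ((t → t) → (e → e)))), [smiled read] is e; result ((t → (t → ((e → t) → (t → e)))) → ((t → t) → (e → e))).
[[[tall cat] student] [[smiled read] every]]: [[smiled read] every] is ((t → (t → ((e → t) → (t → e)))) → ((t → t) → (e → e))), [[tall cat] student] is (t → (t → ((e → t) → (t → e)))); result ((t → t) → (e → e)).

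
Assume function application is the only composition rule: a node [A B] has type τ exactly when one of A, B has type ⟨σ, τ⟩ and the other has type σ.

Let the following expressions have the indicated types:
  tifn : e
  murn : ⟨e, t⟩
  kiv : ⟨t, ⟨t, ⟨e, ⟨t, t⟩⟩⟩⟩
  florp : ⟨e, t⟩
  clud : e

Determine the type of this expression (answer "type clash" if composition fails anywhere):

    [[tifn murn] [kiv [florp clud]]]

[tifn murn]: functor murn : ⟨e, t⟩, argument tifn : e; result t.
[florp clud]: functor florp : ⟨e, t⟩, argument clud : e; result t.
[kiv [florp clud]]: functor kiv : ⟨t, ⟨t, ⟨e, ⟨t, t⟩⟩⟩⟩, argument [florp clud] : t; result ⟨t, ⟨e, ⟨t, t⟩⟩⟩.
[[tifn murn] [kiv [florp clud]]]: functor [kiv [florp clud]] : ⟨t, ⟨e, ⟨t, t⟩⟩⟩, argument [tifn murn] : t; result ⟨e, ⟨t, t⟩⟩.

⟨e, ⟨t, t⟩⟩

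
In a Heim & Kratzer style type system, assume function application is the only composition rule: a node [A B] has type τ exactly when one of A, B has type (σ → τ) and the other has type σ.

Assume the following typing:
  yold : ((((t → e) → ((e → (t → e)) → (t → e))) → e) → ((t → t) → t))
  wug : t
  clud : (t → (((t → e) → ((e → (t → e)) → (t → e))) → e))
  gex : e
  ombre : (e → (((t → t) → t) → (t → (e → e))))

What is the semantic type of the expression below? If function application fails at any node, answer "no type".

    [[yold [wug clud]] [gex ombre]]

[wug clud] — clud of type (t → (((t → e) → ((e → (t → e)) → (t → e))) → e)) combines with wug of type t: type (((t → e) → ((e → (t → e)) → (t → e))) → e).
[yold [wug clud]] — yold of type ((((t → e) → ((e → (t → e)) → (t → e))) → e) → ((t → t) → t)) combines with [wug clud] of type (((t → e) → ((e → (t → e)) → (t → e))) → e): type ((t → t) → t).
[gex ombre] — ombre of type (e → (((t → t) → t) → (t → (e → e)))) combines with gex of type e: type (((t → t) → t) → (t → (e → e))).
[[yold [wug clud]] [gex ombre]] — [gex ombre] of type (((t → t) → t) → (t → (e → e))) combines with [yold [wug clud]] of type ((t → t) → t): type (t → (e → e)).

(t → (e → e))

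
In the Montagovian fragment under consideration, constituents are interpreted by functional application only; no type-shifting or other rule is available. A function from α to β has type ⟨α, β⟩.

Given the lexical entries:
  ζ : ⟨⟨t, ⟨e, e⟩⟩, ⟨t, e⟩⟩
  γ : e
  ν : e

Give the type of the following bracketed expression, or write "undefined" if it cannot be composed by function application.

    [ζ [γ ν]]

[γ ν]: e with e — neither is a function whose domain matches the other; composition fails here.

undefined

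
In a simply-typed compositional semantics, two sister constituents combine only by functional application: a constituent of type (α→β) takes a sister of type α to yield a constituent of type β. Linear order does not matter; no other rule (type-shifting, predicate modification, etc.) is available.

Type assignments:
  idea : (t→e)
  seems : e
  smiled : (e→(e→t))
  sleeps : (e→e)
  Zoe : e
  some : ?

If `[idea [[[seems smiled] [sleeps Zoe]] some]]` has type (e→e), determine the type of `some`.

(t→((t→e)→(e→e)))

[idea [[[seems smiled] [sleeps Zoe]] some]] is required to be (e→e). idea : (t→e) cannot yield (e→e) as functor, so [[[seems smiled] [sleeps Zoe]] some] : ((t→e)→(e→e)).
[[[seems smiled] [sleeps Zoe]] some] is required to be ((t→e)→(e→e)). [[seems smiled] [sleeps Zoe]] : t cannot yield ((t→e)→(e→e)) as functor, so some : (t→((t→e)→(e→e))).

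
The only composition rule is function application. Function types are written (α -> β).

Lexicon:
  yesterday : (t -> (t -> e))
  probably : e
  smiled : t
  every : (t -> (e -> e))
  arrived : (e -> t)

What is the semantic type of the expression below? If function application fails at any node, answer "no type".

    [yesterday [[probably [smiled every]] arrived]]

(t -> e)

[smiled every]: (t -> (e -> e)) applied to t yields (e -> e).
[probably [smiled every]]: (e -> e) applied to e yields e.
[[probably [smiled every]] arrived]: (e -> t) applied to e yields t.
[yesterday [[probably [smiled every]] arrived]]: (t -> (t -> e)) applied to t yields (t -> e).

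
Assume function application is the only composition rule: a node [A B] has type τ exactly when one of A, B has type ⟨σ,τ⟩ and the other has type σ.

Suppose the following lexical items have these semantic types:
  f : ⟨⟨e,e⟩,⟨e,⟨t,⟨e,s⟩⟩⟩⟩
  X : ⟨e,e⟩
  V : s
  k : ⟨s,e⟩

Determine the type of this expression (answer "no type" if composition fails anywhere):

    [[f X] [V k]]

⟨t,⟨e,s⟩⟩

[f X]: functor f : ⟨⟨e,e⟩,⟨e,⟨t,⟨e,s⟩⟩⟩⟩, argument X : ⟨e,e⟩; result ⟨e,⟨t,⟨e,s⟩⟩⟩.
[V k]: functor k : ⟨s,e⟩, argument V : s; result e.
[[f X] [V k]]: functor [f X] : ⟨e,⟨t,⟨e,s⟩⟩⟩, argument [V k] : e; result ⟨t,⟨e,s⟩⟩.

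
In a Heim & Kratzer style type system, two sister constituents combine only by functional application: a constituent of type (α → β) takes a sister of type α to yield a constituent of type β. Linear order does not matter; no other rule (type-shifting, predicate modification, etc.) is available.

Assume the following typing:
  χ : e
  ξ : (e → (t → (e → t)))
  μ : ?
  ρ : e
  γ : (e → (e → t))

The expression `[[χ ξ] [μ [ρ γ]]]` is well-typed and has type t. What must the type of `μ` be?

[[χ ξ] [μ [ρ γ]]] must have type t. The sister [χ ξ] has type (t → (e → t)); that is not a function onto t, so [μ [ρ γ]] must be the functor, of type ((t → (e → t)) → t).
[μ [ρ γ]] must have type ((t → (e → t)) → t). The sister [ρ γ] has type (e → t); that is not a function onto ((t → (e → t)) → t), so μ must be the functor, of type ((e → t) → ((t → (e → t)) → t)).

((e → t) → ((t → (e → t)) → t))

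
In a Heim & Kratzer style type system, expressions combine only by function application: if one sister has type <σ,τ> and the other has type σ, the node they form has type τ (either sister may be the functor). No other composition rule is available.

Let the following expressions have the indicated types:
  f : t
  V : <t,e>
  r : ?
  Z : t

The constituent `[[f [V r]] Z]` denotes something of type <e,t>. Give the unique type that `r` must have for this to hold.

<<t,e>,<t,<t,<e,t>>>>

[[f [V r]] Z] must have type <e,t>. The sister Z has type t; that is not a function onto <e,t>, so [f [V r]] must be the functor, of type <t,<e,t>>.
[f [V r]] must have type <t,<e,t>>. The sister f has type t; that is not a function onto <t,<e,t>>, so [V r] must be the functor, of type <t,<t,<e,t>>>.
[V r] must have type <t,<t,<e,t>>>. The sister V has type <t,e>; that is not a function onto <t,<t,<e,t>>>, so r must be the functor, of type <<t,e>,<t,<t,<e,t>>>>.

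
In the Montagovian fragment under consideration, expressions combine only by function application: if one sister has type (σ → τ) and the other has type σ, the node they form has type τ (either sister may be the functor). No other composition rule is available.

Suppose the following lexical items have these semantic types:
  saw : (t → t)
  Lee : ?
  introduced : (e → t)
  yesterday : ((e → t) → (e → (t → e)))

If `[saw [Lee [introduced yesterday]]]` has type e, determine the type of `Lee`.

((e → (t → e)) → ((t → t) → e))

[saw [Lee [introduced yesterday]]] must have type e. The sister saw has type (t → t); that is not a function onto e, so [Lee [introduced yesterday]] must be the functor, of type ((t → t) → e).
[Lee [introduced yesterday]] must have type ((t → t) → e). The sister [introduced yesterday] has type (e → (t → e)); that is not a function onto ((t → t) → e), so Lee must be the functor, of type ((e → (t → e)) → ((t → t) → e)).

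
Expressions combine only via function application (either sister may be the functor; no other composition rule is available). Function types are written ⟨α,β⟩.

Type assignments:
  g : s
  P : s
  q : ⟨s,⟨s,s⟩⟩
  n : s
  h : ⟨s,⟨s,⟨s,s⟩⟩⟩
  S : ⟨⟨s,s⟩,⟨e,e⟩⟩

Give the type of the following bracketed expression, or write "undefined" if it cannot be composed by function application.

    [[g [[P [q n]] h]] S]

[q n]: ⟨s,⟨s,s⟩⟩ applied to s yields ⟨s,s⟩.
[P [q n]]: ⟨s,s⟩ applied to s yields s.
[[P [q n]] h]: ⟨s,⟨s,⟨s,s⟩⟩⟩ applied to s yields ⟨s,⟨s,s⟩⟩.
[g [[P [q n]] h]]: ⟨s,⟨s,s⟩⟩ applied to s yields ⟨s,s⟩.
[[g [[P [q n]] h]] S]: ⟨⟨s,s⟩,⟨e,e⟩⟩ applied to ⟨s,s⟩ yields ⟨e,e⟩.

⟨e,e⟩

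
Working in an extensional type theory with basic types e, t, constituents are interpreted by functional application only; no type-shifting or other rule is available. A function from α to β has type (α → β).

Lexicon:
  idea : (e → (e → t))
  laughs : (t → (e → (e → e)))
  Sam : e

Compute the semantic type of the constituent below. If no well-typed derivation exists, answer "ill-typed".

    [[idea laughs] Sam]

ill-typed

At [idea laughs]: neither (e → (e → t)) nor (t → (e → (e → e))) can take the other as argument; the node is ill-typed.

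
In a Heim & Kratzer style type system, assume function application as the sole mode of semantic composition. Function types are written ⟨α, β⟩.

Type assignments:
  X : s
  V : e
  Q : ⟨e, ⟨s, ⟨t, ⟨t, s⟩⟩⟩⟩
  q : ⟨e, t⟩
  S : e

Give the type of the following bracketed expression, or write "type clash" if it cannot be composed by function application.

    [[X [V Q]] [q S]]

[V Q]: Q is ⟨e, ⟨s, ⟨t, ⟨t, s⟩⟩⟩⟩, V is e; result ⟨s, ⟨t, ⟨t, s⟩⟩⟩.
[X [V Q]]: [V Q] is ⟨s, ⟨t, ⟨t, s⟩⟩⟩, X is s; result ⟨t, ⟨t, s⟩⟩.
[q S]: q is ⟨e, t⟩, S is e; result t.
[[X [V Q]] [q S]]: [X [V Q]] is ⟨t, ⟨t, s⟩⟩, [q S] is t; result ⟨t, s⟩.

⟨t, s⟩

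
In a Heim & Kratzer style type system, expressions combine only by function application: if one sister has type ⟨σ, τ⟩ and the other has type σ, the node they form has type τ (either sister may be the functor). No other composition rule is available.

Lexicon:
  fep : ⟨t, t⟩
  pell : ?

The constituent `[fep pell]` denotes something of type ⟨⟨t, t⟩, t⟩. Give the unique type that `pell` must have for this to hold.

For [fep pell] to have type ⟨⟨t, t⟩, t⟩ with fep of type ⟨t, t⟩, pell must be the function: pell : ⟨⟨t, t⟩, ⟨⟨t, t⟩, t⟩⟩.

⟨⟨t, t⟩, ⟨⟨t, t⟩, t⟩⟩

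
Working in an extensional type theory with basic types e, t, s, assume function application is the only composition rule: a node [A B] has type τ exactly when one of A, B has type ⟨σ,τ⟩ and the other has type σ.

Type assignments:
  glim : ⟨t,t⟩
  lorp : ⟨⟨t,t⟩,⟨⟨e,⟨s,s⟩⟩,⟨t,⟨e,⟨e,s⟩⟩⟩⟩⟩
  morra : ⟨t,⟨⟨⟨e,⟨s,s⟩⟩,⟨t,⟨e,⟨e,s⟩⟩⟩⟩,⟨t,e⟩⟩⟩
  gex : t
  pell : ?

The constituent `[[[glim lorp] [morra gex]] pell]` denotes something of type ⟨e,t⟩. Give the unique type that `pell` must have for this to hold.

At [[[glim lorp] [morra gex]] pell] (required: ⟨e,t⟩): [[glim lorp] [morra gex]] is ⟨t,e⟩, which is not a function with range ⟨e,t⟩; hence pell is the functor — type ⟨⟨t,e⟩,⟨e,t⟩⟩.

⟨⟨t,e⟩,⟨e,t⟩⟩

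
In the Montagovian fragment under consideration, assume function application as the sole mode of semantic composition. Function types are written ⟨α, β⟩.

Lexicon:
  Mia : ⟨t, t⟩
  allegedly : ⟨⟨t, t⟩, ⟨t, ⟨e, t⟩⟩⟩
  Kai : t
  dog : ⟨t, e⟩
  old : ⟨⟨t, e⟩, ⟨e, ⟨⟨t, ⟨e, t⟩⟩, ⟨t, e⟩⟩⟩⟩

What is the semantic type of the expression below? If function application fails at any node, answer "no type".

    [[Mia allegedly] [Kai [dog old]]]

no type

[Mia allegedly]: functor allegedly : ⟨⟨t, t⟩, ⟨t, ⟨e, t⟩⟩⟩, argument Mia : ⟨t, t⟩; result ⟨t, ⟨e, t⟩⟩.
[dog old]: functor old : ⟨⟨t, e⟩, ⟨e, ⟨⟨t, ⟨e, t⟩⟩, ⟨t, e⟩⟩⟩⟩, argument dog : ⟨t, e⟩; result ⟨e, ⟨⟨t, ⟨e, t⟩⟩, ⟨t, e⟩⟩⟩.
At [Kai [dog old]]: neither t nor ⟨e, ⟨⟨t, ⟨e, t⟩⟩, ⟨t, e⟩⟩⟩ can take the other as argument; the node is ill-typed.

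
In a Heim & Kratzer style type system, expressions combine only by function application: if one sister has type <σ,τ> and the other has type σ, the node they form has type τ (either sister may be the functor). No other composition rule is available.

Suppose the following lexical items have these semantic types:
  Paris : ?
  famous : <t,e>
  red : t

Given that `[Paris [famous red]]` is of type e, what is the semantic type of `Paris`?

[Paris [famous red]] is required to be e. [famous red] : e cannot yield e as functor, so Paris : <e,e>.

<e,e>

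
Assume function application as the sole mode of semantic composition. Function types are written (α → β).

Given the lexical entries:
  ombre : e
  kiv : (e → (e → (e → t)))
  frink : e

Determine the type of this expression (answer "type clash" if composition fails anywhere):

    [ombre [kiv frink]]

(e → t)

At [kiv frink], kiv : (e → (e → (e → t))) takes frink : e, giving (e → (e → t)).
At [ombre [kiv frink]], [kiv frink] : (e → (e → t)) takes ombre : e, giving (e → t).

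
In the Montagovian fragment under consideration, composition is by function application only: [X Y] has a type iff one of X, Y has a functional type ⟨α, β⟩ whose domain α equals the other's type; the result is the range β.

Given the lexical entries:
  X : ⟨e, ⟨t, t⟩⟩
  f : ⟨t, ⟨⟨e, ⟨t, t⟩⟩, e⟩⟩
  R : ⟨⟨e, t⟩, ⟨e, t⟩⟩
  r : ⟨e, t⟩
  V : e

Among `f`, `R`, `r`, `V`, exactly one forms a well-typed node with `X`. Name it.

V

f : ⟨t, ⟨⟨e, ⟨t, t⟩⟩, e⟩⟩ — no; X wants e, and f wants t.
R : ⟨⟨e, t⟩, ⟨e, t⟩⟩ — no; X wants e, and R wants ⟨e, t⟩.
r : ⟨e, t⟩ — no; X wants e, and r wants e.
V — combines: X : ⟨e, ⟨t, t⟩⟩ takes V : e as argument, giving ⟨t, t⟩.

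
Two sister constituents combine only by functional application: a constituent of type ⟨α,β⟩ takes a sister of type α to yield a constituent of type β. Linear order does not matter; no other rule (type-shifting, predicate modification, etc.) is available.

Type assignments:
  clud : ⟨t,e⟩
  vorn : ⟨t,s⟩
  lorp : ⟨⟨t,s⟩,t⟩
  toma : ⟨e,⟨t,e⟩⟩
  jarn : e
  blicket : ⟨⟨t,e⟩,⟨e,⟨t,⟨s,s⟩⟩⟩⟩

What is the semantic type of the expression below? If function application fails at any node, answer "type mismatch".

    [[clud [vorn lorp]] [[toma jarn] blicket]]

⟨t,⟨s,s⟩⟩

[vorn lorp]: functor lorp : ⟨⟨t,s⟩,t⟩, argument vorn : ⟨t,s⟩; result t.
[clud [vorn lorp]]: functor clud : ⟨t,e⟩, argument [vorn lorp] : t; result e.
[toma jarn]: functor toma : ⟨e,⟨t,e⟩⟩, argument jarn : e; result ⟨t,e⟩.
[[toma jarn] blicket]: functor blicket : ⟨⟨t,e⟩,⟨e,⟨t,⟨s,s⟩⟩⟩⟩, argument [toma jarn] : ⟨t,e⟩; result ⟨e,⟨t,⟨s,s⟩⟩⟩.
[[clud [vorn lorp]] [[toma jarn] blicket]]: functor [[toma jarn] blicket] : ⟨e,⟨t,⟨s,s⟩⟩⟩, argument [clud [vorn lorp]] : e; result ⟨t,⟨s,s⟩⟩.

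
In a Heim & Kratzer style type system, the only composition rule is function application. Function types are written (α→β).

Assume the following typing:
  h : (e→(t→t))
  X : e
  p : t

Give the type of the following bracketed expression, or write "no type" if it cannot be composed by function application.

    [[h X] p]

t

[h X]: functor h : (e→(t→t)), argument X : e; result (t→t).
[[h X] p]: functor [h X] : (t→t), argument p : t; result t.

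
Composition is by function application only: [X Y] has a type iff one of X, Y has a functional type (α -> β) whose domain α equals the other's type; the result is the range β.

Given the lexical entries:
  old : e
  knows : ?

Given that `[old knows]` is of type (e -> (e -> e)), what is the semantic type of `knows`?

(e -> (e -> (e -> e)))

[old knows] must have type (e -> (e -> e)). The sister old has type e; that is not a function onto (e -> (e -> e)), so knows must be the functor, of type (e -> (e -> (e -> e))).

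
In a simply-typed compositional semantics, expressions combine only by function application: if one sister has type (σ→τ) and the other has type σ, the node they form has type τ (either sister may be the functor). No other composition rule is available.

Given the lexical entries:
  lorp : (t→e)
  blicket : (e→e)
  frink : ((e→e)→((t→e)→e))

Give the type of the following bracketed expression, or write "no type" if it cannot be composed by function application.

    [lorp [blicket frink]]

e

[blicket frink] — frink of type ((e→e)→((t→e)→e)) combines with blicket of type (e→e): type ((t→e)→e).
[lorp [blicket frink]] — [blicket frink] of type ((t→e)→e) combines with lorp of type (t→e): type e.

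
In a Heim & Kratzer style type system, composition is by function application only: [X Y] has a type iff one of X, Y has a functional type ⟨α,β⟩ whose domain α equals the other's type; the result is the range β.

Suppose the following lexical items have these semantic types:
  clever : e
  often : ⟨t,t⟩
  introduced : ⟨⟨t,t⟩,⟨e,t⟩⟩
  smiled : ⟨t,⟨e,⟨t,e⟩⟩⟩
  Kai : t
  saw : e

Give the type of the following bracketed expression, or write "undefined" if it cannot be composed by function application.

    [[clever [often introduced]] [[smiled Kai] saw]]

e

[often introduced]: functor introduced : ⟨⟨t,t⟩,⟨e,t⟩⟩, argument often : ⟨t,t⟩; result ⟨e,t⟩.
[clever [often introduced]]: functor [often introduced] : ⟨e,t⟩, argument clever : e; result t.
[smiled Kai]: functor smiled : ⟨t,⟨e,⟨t,e⟩⟩⟩, argument Kai : t; result ⟨e,⟨t,e⟩⟩.
[[smiled Kai] saw]: functor [smiled Kai] : ⟨e,⟨t,e⟩⟩, argument saw : e; result ⟨t,e⟩.
[[clever [often introduced]] [[smiled Kai] saw]]: functor [[smiled Kai] saw] : ⟨t,e⟩, argument [clever [often introduced]] : t; result e.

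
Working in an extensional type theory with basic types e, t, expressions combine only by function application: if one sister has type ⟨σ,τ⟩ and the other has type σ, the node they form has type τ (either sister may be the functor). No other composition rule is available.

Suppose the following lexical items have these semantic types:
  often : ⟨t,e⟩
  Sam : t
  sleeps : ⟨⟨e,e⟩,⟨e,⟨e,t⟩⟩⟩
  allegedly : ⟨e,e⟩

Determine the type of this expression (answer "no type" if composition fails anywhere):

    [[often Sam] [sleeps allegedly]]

[often Sam]: ⟨t,e⟩ applied to t yields e.
[sleeps allegedly]: ⟨⟨e,e⟩,⟨e,⟨e,t⟩⟩⟩ applied to ⟨e,e⟩ yields ⟨e,⟨e,t⟩⟩.
[[often Sam] [sleeps allegedly]]: ⟨e,⟨e,t⟩⟩ applied to e yields ⟨e,t⟩.

⟨e,t⟩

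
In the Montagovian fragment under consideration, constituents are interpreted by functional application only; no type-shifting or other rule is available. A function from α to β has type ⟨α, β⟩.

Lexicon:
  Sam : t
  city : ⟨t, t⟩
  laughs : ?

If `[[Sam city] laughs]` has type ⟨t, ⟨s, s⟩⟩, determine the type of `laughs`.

At [[Sam city] laughs] (required: ⟨t, ⟨s, s⟩⟩): [Sam city] is t, which is not a function with range ⟨t, ⟨s, s⟩⟩; hence laughs is the functor — type ⟨t, ⟨t, ⟨s, s⟩⟩⟩.

⟨t, ⟨t, ⟨s, s⟩⟩⟩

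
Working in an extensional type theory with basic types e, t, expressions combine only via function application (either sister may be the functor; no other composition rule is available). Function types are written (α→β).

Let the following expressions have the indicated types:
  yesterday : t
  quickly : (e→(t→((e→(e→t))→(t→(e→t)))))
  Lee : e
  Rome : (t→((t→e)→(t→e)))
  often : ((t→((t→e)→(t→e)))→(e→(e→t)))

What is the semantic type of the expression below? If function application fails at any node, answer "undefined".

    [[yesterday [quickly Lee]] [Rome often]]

(t→(e→t))

[quickly Lee]: functor quickly : (e→(t→((e→(e→t))→(t→(e→t))))), argument Lee : e; result (t→((e→(e→t))→(t→(e→t)))).
[yesterday [quickly Lee]]: functor [quickly Lee] : (t→((e→(e→t))→(t→(e→t)))), argument yesterday : t; result ((e→(e→t))→(t→(e→t))).
[Rome often]: functor often : ((t→((t→e)→(t→e)))→(e→(e→t))), argument Rome : (t→((t→e)→(t→e))); result (e→(e→t)).
[[yesterday [quickly Lee]] [Rome often]]: functor [yesterday [quickly Lee]] : ((e→(e→t))→(t→(e→t))), argument [Rome often] : (e→(e→t)); result (t→(e→t)).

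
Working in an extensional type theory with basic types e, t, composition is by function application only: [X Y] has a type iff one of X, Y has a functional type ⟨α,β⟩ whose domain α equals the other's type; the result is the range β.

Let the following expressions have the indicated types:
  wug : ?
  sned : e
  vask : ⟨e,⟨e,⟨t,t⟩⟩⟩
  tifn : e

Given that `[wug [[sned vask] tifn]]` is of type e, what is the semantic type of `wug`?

At [wug [[sned vask] tifn]] (required: e): [[sned vask] tifn] is ⟨t,t⟩, which is not a function with range e; hence wug is the functor — type ⟨⟨t,t⟩,e⟩.

⟨⟨t,t⟩,e⟩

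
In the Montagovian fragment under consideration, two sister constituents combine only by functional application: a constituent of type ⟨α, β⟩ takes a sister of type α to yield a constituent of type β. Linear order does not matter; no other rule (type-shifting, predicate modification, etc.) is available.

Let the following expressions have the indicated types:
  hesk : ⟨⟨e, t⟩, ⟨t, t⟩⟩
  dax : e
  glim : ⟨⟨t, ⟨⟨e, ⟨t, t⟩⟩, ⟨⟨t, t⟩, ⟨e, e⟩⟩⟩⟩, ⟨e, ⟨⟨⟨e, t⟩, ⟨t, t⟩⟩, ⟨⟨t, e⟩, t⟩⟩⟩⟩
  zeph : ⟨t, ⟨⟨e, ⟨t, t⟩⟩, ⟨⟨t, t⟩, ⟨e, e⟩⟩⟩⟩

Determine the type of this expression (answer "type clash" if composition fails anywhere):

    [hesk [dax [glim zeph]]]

[glim zeph]: ⟨⟨t, ⟨⟨e, ⟨t, t⟩⟩, ⟨⟨t, t⟩, ⟨e, e⟩⟩⟩⟩, ⟨e, ⟨⟨⟨e, t⟩, ⟨t, t⟩⟩, ⟨⟨t, e⟩, t⟩⟩⟩⟩ applied to ⟨t, ⟨⟨e, ⟨t, t⟩⟩, ⟨⟨t, t⟩, ⟨e, e⟩⟩⟩⟩ yields ⟨e, ⟨⟨⟨e, t⟩, ⟨t, t⟩⟩, ⟨⟨t, e⟩, t⟩⟩⟩.
[dax [glim zeph]]: ⟨e, ⟨⟨⟨e, t⟩, ⟨t, t⟩⟩, ⟨⟨t, e⟩, t⟩⟩⟩ applied to e yields ⟨⟨⟨e, t⟩, ⟨t, t⟩⟩, ⟨⟨t, e⟩, t⟩⟩.
[hesk [dax [glim zeph]]]: ⟨⟨⟨e, t⟩, ⟨t, t⟩⟩, ⟨⟨t, e⟩, t⟩⟩ applied to ⟨⟨e, t⟩, ⟨t, t⟩⟩ yields ⟨⟨t, e⟩, t⟩.

⟨⟨t, e⟩, t⟩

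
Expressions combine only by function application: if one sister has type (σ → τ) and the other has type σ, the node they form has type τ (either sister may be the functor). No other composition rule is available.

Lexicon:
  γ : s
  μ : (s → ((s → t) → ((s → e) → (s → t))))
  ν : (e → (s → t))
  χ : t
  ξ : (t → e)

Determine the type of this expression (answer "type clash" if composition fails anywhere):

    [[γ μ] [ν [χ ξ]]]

((s → e) → (s → t))

[γ μ]: μ is (s → ((s → t) → ((s → e) → (s → t)))), γ is s; result ((s → t) → ((s → e) → (s → t))).
[χ ξ]: ξ is (t → e), χ is t; result e.
[ν [χ ξ]]: ν is (e → (s → t)), [χ ξ] is e; result (s → t).
[[γ μ] [ν [χ ξ]]]: [γ μ] is ((s → t) → ((s → e) → (s → t))), [ν [χ ξ]] is (s → t); result ((s → e) → (s → t)).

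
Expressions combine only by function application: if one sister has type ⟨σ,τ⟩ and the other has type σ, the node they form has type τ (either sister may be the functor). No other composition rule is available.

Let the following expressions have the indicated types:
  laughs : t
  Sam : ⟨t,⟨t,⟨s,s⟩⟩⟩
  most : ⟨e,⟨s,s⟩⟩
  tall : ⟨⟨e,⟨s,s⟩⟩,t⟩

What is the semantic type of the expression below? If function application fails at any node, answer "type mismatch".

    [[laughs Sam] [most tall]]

⟨s,s⟩

[laughs Sam] — Sam of type ⟨t,⟨t,⟨s,s⟩⟩⟩ combines with laughs of type t: type ⟨t,⟨s,s⟩⟩.
[most tall] — tall of type ⟨⟨e,⟨s,s⟩⟩,t⟩ combines with most of type ⟨e,⟨s,s⟩⟩: type t.
[[laughs Sam] [most tall]] — [laughs Sam] of type ⟨t,⟨s,s⟩⟩ combines with [most tall] of type t: type ⟨s,s⟩.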